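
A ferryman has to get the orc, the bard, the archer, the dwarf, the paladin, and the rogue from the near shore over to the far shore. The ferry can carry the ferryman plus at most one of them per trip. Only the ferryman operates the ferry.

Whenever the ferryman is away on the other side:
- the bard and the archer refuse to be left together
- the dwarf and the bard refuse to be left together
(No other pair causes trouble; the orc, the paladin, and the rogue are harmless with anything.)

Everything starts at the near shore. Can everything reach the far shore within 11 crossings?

No

Counting alone: the ferryman can take at most 1 across per trip to the far shore, so moving all 6 needs at least 6 loaded trips out, with a return between consecutive ones — at least 11 crossings.
The safety rule pushes this higher. Following every safe sequence of crossings, the most of the 6 that can be at the far shore as the ferry arrives there on crossing 11 is 5 — never all 6.
So the move cannot be finished within 11 crossings. (The shortest complete plan takes 13:)
1. Ferryman goes to the far shore with the bard.  [the near shore: the archer, the dwarf, the orc, the paladin, the rogue | the far shore: the bard]
2. Ferryman goes back to the near shore alone.  [the near shore: the archer, the dwarf, the orc, the paladin, the rogue | the far shore: the bard]
3. Ferryman goes to the far shore with the orc.  [the near shore: the archer, the dwarf, the paladin, the rogue | the far shore: the bard, the orc]
4. Ferryman goes back to the near shore alone.  [the near shore: the archer, the dwarf, the paladin, the rogue | the far shore: the bard, the orc]
5. Ferryman goes to the far shore with the archer.  [the near shore: the dwarf, the paladin, the rogue | the far shore: the archer, the bard, the orc]
6. Ferryman goes back to the near shore with the bard.  [the near shore: the bard, the dwarf, the paladin, the rogue | the far shore: the archer, the orc]
7. Ferryman goes to the far shore with the dwarf.  [the near shore: the bard, the paladin, the rogue | the far shore: the archer, the dwarf, the orc]
8. Ferryman goes back to the near shore alone.  [the near shore: the bard, the paladin, the rogue | the far shore: the archer, the dwarf, the orc]
9. Ferryman goes to the far shore with the paladin.  [the near shore: the bard, the rogue | the far shore: the archer, the dwarf, the orc, the paladin]
10. Ferryman goes back to the near shore alone.  [the near shore: the bard, the rogue | the far shore: the archer, the dwarf, the orc, the paladin]
11. Ferryman goes to the far shore with the rogue.  [the near shore: the bard | the far shore: the archer, the dwarf, the orc, the paladin, the rogue]
12. Ferryman goes back to the near shore alone.  [the near shore: the bard | the far shore: the archer, the dwarf, the orc, the paladin, the rogue]
13. Ferryman goes to the far shore with the bard.  [the near shore: — | the far shore: the archer, the bard, the dwarf, the orc, the paladin, the rogue]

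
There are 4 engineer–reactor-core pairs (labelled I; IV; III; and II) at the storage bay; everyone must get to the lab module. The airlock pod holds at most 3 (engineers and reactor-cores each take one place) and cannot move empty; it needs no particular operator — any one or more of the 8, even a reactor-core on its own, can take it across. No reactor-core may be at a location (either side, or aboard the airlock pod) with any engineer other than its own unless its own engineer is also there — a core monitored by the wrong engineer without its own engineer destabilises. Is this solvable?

1. engineer I and reactor-core I cross → the lab module.
2. engineer I crosses ← the storage bay.
3. engineer I, engineer IV, and reactor-core IV cross → the lab module.
4. engineer I and reactor-core I cross ← the storage bay.
5. engineer I, engineer II, and engineer III cross → the lab module.
6. reactor-core IV crosses ← the storage bay.
7. reactor-core I and reactor-core IV cross → the lab module.
8. reactor-core I crosses ← the storage bay.
9. reactor-core I, reactor-core II, and reactor-core III cross → the lab module.

Yes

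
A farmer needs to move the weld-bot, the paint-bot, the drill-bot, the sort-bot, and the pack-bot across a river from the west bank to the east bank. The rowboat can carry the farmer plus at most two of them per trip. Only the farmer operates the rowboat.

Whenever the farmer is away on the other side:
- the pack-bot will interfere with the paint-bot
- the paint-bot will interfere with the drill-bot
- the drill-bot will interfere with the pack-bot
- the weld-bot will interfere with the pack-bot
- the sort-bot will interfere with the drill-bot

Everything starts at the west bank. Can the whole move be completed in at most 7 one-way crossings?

Yes

Yes — this plan uses 7 crossings (≤ 7):
1. Farmer goes to the east bank with the drill-bot and the pack-bot.  [the west bank: the paint-bot, the sort-bot, the weld-bot | the east bank: the drill-bot, the pack-bot]
2. Farmer goes back to the west bank with the drill-bot.  [the west bank: the drill-bot, the paint-bot, the sort-bot, the weld-bot | the east bank: the pack-bot]
3. Farmer goes to the east bank with the drill-bot and the weld-bot.  [the west bank: the paint-bot, the sort-bot | the east bank: the drill-bot, the pack-bot, the weld-bot]
4. Farmer goes back to the west bank with the pack-bot.  [the west bank: the pack-bot, the paint-bot, the sort-bot | the east bank: the drill-bot, the weld-bot]
5. Farmer goes to the east bank with the paint-bot and the sort-bot.  [the west bank: the pack-bot | the east bank: the drill-bot, the paint-bot, the sort-bot, the weld-bot]
6. Farmer goes back to the west bank with the drill-bot.  [the west bank: the drill-bot, the pack-bot | the east bank: the paint-bot, the sort-bot, the weld-bot]
7. Farmer goes to the east bank with the drill-bot and the pack-bot.  [the west bank: — | the east bank: the drill-bot, the pack-bot, the paint-bot, the sort-bot, the weld-bot]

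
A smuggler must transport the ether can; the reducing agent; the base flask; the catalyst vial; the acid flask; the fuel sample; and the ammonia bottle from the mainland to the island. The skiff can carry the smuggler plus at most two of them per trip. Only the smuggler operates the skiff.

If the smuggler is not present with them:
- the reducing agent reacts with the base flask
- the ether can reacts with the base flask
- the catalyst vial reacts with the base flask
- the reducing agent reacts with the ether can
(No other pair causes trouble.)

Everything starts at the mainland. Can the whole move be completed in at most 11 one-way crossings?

Yes

Yes — this plan uses 11 crossings (≤ 11):
1. Smuggler goes to the island with the base flask and the ether can.  [the mainland: the acid flask, the ammonia bottle, the catalyst vial, the fuel sample, the reducing agent | the island: the base flask, the ether can]
2. Smuggler goes back to the mainland with the ether can.  [the mainland: the acid flask, the ammonia bottle, the catalyst vial, the ether can, the fuel sample, the reducing agent | the island: the base flask]
3. Smuggler goes to the island with the catalyst vial and the ether can.  [the mainland: the acid flask, the ammonia bottle, the fuel sample, the reducing agent | the island: the base flask, the catalyst vial, the ether can]
4. Smuggler goes back to the mainland with the base flask.  [the mainland: the acid flask, the ammonia bottle, the base flask, the fuel sample, the reducing agent | the island: the catalyst vial, the ether can]
5. Smuggler goes to the island with the acid flask and the reducing agent.  [the mainland: the ammonia bottle, the base flask, the fuel sample | the island: the acid flask, the catalyst vial, the ether can, the reducing agent]
6. Smuggler goes back to the mainland with the ether can.  [the mainland: the ammonia bottle, the base flask, the ether can, the fuel sample | the island: the acid flask, the catalyst vial, the reducing agent]
7. Smuggler goes to the island with the ether can and the fuel sample.  [the mainland: the ammonia bottle, the base flask | the island: the acid flask, the catalyst vial, the ether can, the fuel sample, the reducing agent]
8. Smuggler goes back to the mainland with the ether can.  [the mainland: the ammonia bottle, the base flask, the ether can | the island: the acid flask, the catalyst vial, the fuel sample, the reducing agent]
9. Smuggler goes to the island with the ammonia bottle and the ether can.  [the mainland: the base flask | the island: the acid flask, the ammonia bottle, the catalyst vial, the ether can, the fuel sample, the reducing agent]
10. Smuggler goes back to the mainland with the ether can.  [the mainland: the base flask, the ether can | the island: the acid flask, the ammonia bottle, the catalyst vial, the fuel sample, the reducing agent]
11. Smuggler goes to the island with the base flask and the ether can.  [the mainland: — | the island: the acid flask, the ammonia bottle, the base flask, the catalyst vial, the ether can, the fuel sample, the reducing agent]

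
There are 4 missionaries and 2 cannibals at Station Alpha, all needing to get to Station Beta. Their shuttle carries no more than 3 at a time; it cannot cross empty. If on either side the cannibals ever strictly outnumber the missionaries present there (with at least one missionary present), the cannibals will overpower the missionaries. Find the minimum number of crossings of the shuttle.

5

Counting alone: each trip to Station Beta takes at most 3 across and each return brings at least 1 back, so after t trips out (and t−1 returns) at most 3t − (t−1) of the 6 are across; that first reaches 6 at t = 3, so at least 5 crossings are needed.
The plan below uses exactly 5 crossings, so it is optimal:
1. 2 cannibals → Station Beta.  (Station Alpha: 4M 0C; Station Beta: 0M 2C)
2. 1 cannibal ← Station Alpha.  (Station Alpha: 4M 1C; Station Beta: 0M 1C)
3. 2 missionaries and 1 cannibal → Station Beta.  (Station Alpha: 2M 0C; Station Beta: 2M 2C)
4. 1 cannibal ← Station Alpha.  (Station Alpha: 2M 1C; Station Beta: 2M 1C)
5. 2 missionaries and 1 cannibal → Station Beta.  (Station Alpha: 0M 0C; Station Beta: 4M 2C)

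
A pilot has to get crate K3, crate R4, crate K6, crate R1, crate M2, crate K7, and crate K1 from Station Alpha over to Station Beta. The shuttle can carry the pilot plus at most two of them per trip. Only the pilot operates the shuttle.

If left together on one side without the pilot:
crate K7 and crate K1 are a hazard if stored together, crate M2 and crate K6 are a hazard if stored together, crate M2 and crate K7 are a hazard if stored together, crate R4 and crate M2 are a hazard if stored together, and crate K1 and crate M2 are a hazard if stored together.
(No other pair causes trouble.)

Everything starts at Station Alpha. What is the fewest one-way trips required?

Counting alone: the pilot can take at most 2 across per trip to Station Beta, so moving all 7 needs at least 4 loaded trips out, with a return between consecutive ones — at least 7 crossings.
The safety rule pushes this higher. Following every safe sequence of crossings, the most of the 7 that can be at Station Beta as the shuttle arrives there on crossings 7, 9 is 5, 6 respectively — never all 7.
So no plan with fewer than 11 crossings exists, and this one achieves 11:
1. Pilot goes to Station Beta with crate K7 and crate M2.
2. Pilot goes back to Station Alpha with crate M2.
3. Pilot goes to Station Beta with crate K3 and crate M2.
4. Pilot goes back to Station Alpha with crate M2.
5. Pilot goes to Station Beta with crate M2 and crate R4.
6. Pilot goes back to Station Alpha with crate M2.
7. Pilot goes to Station Beta with crate K6 and crate M2.
8. Pilot goes back to Station Alpha with crate M2.
9. Pilot goes to Station Beta with crate M2 and crate R1.
10. Pilot goes back to Station Alpha with crate M2.
11. Pilot goes to Station Beta with crate K1 and crate M2.

11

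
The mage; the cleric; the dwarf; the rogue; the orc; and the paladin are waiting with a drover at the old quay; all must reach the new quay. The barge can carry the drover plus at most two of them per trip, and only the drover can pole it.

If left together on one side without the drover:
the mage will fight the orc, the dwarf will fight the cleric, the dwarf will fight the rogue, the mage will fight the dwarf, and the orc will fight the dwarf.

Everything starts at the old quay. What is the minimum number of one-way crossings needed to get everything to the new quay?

Counting alone: the drover can take at most 2 across per trip to the new quay, so moving all 6 needs at least 3 loaded trips out, with a return between consecutive ones — at least 5 crossings.
The safety rule pushes this higher. Following every safe sequence of crossings, the most of the 6 that can be at the new quay as the barge arrives there on crossings 5, 7 is 4, 5 respectively — never all 6.
So no plan with fewer than 9 crossings exists, and this one achieves 9:
1. Drover goes to the new quay with the dwarf and the mage.  [the old quay: the cleric, the orc, the paladin, the rogue | the new quay: the dwarf, the mage]
2. Drover goes back to the old quay with the mage.  [the old quay: the cleric, the mage, the orc, the paladin, the rogue | the new quay: the dwarf]
3. Drover goes to the new quay with the cleric and the mage.  [the old quay: the orc, the paladin, the rogue | the new quay: the cleric, the dwarf, the mage]
4. Drover goes back to the old quay with the dwarf.  [the old quay: the dwarf, the orc, the paladin, the rogue | the new quay: the cleric, the mage]
5. Drover goes to the new quay with the dwarf and the rogue.  [the old quay: the orc, the paladin | the new quay: the cleric, the dwarf, the mage, the rogue]
6. Drover goes back to the old quay with the dwarf.  [the old quay: the dwarf, the orc, the paladin | the new quay: the cleric, the mage, the rogue]
7. Drover goes to the new quay with the dwarf and the paladin.  [the old quay: the orc | the new quay: the cleric, the dwarf, the mage, the paladin, the rogue]
8. Drover goes back to the old quay with the dwarf.  [the old quay: the dwarf, the orc | the new quay: the cleric, the mage, the paladin, the rogue]
9. Drover goes to the new quay with the dwarf and the orc.  [the old quay: — | the new quay: the cleric, the dwarf, the mage, the orc, the paladin, the rogue]

9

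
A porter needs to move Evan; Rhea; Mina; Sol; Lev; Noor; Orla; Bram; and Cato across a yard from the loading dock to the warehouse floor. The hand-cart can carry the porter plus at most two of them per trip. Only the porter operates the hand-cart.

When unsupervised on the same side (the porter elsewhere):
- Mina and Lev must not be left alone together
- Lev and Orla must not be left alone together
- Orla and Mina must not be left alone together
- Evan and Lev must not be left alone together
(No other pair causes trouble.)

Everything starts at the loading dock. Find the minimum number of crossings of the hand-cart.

15

Counting alone: the porter can take at most 2 across per trip to the warehouse floor, so moving all 9 needs at least 5 loaded trips out, with a return between consecutive ones — at least 9 crossings.
The safety rule pushes this higher. Following every safe sequence of crossings, the most of the 9 that can be at the warehouse floor as the hand-cart arrives there on crossings 9, 11, 13 is 6, 7, 8 respectively — never all 9.
So no plan with fewer than 15 crossings exists, and this one achieves 15:
1. Porter goes to the warehouse floor with Lev and Mina.  [the loading dock: Bram, Cato, Evan, Noor, Orla, Rhea, Sol | the warehouse floor: Lev, Mina]
2. Porter goes back to the loading dock with Mina.  [the loading dock: Bram, Cato, Evan, Mina, Noor, Orla, Rhea, Sol | the warehouse floor: Lev]
3. Porter goes to the warehouse floor with Evan and Mina.  [the loading dock: Bram, Cato, Noor, Orla, Rhea, Sol | the warehouse floor: Evan, Lev, Mina]
4. Porter goes back to the loading dock with Lev.  [the loading dock: Bram, Cato, Lev, Noor, Orla, Rhea, Sol | the warehouse floor: Evan, Mina]
5. Porter goes to the warehouse floor with Lev and Rhea.  [the loading dock: Bram, Cato, Noor, Orla, Sol | the warehouse floor: Evan, Lev, Mina, Rhea]
6. Porter goes back to the loading dock with Lev.  [the loading dock: Bram, Cato, Lev, Noor, Orla, Sol | the warehouse floor: Evan, Mina, Rhea]
7. Porter goes to the warehouse floor with Lev and Sol.  [the loading dock: Bram, Cato, Noor, Orla | the warehouse floor: Evan, Lev, Mina, Rhea, Sol]
8. Porter goes back to the loading dock with Lev.  [the loading dock: Bram, Cato, Lev, Noor, Orla | the warehouse floor: Evan, Mina, Rhea, Sol]
9. Porter goes to the warehouse floor with Lev and Noor.  [the loading dock: Bram, Cato, Orla | the warehouse floor: Evan, Lev, Mina, Noor, Rhea, Sol]
10. Porter goes back to the loading dock with Lev.  [the loading dock: Bram, Cato, Lev, Orla | the warehouse floor: Evan, Mina, Noor, Rhea, Sol]
11. Porter goes to the warehouse floor with Bram and Lev.  [the loading dock: Cato, Orla | the warehouse floor: Bram, Evan, Lev, Mina, Noor, Rhea, Sol]
12. Porter goes back to the loading dock with Lev.  [the loading dock: Cato, Lev, Orla | the warehouse floor: Bram, Evan, Mina, Noor, Rhea, Sol]
13. Porter goes to the warehouse floor with Cato and Lev.  [the loading dock: Orla | the warehouse floor: Bram, Cato, Evan, Lev, Mina, Noor, Rhea, Sol]
14. Porter goes back to the loading dock with Lev.  [the loading dock: Lev, Orla | the warehouse floor: Bram, Cato, Evan, Mina, Noor, Rhea, Sol]
15. Porter goes to the warehouse floor with Lev and Orla.  [the loading dock: — | the warehouse floor: Bram, Cato, Evan, Lev, Mina, Noor, Orla, Rhea, Sol]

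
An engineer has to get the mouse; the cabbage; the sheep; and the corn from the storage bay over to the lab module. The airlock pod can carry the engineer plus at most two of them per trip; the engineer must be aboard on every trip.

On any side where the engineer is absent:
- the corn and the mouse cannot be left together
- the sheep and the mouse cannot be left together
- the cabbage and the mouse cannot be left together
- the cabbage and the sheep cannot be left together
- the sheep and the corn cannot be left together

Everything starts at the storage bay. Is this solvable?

1. Engineer goes to the lab module with the mouse and the sheep.  [the storage bay: the cabbage, the corn | the lab module: the mouse, the sheep]
2. Engineer goes back to the storage bay with the mouse.  [the storage bay: the cabbage, the corn, the mouse | the lab module: the sheep]
3. Engineer goes to the lab module with the cabbage and the corn.  [the storage bay: the mouse | the lab module: the cabbage, the corn, the sheep]
4. Engineer goes back to the storage bay with the sheep.  [the storage bay: the mouse, the sheep | the lab module: the cabbage, the corn]
5. Engineer goes to the lab module with the mouse and the sheep.  [the storage bay: — | the lab module: the cabbage, the corn, the mouse, the sheep]

Yes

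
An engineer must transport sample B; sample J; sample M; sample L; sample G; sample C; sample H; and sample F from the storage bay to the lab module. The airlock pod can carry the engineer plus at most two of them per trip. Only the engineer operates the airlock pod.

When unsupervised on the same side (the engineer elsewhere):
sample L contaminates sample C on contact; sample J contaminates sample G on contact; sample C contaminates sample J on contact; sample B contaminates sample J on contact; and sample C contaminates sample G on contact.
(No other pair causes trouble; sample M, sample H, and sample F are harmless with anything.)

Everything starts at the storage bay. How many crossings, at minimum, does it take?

13

Counting alone: the engineer can take at most 2 across per trip to the lab module, so moving all 8 needs at least 4 loaded trips out, with a return between consecutive ones — at least 7 crossings.
The safety rule pushes this higher. Following every safe sequence of crossings, the most of the 8 that can be at the lab module as the airlock pod arrives there on crossings 7, 9, 11 is 5, 6, 7 respectively — never all 8.
So no plan with fewer than 13 crossings exists, and this one achieves 13:
1. Engineer goes to the lab module with sample C and sample J.
2. Engineer goes back to the storage bay with sample J.
3. Engineer goes to the lab module with sample B and sample J.
4. Engineer goes back to the storage bay with sample J.
5. Engineer goes to the lab module with sample J and sample M.
6. Engineer goes back to the storage bay with sample J.
7. Engineer goes to the lab module with sample H and sample J.
8. Engineer goes back to the storage bay with sample J.
9. Engineer goes to the lab module with sample F and sample J.
10. Engineer goes back to the storage bay with sample J.
11. Engineer goes to the lab module with sample G and sample L.
12. Engineer goes back to the storage bay with sample C.
13. Engineer goes to the lab module with sample C and sample J.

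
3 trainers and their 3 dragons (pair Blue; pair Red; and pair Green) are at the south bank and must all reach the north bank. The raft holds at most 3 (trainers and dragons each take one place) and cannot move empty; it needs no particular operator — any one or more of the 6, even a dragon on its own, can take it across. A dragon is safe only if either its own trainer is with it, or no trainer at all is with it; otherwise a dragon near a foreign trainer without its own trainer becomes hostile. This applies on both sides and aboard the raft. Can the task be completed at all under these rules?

Yes

1. dragon Blue and trainer Blue cross → the north bank.
2. trainer Blue crosses ← the south bank.
3. trainer Blue, trainer Green, and trainer Red cross → the north bank.
4. dragon Blue crosses ← the south bank.
5. dragon Blue, dragon Green, and dragon Red cross → the north bank.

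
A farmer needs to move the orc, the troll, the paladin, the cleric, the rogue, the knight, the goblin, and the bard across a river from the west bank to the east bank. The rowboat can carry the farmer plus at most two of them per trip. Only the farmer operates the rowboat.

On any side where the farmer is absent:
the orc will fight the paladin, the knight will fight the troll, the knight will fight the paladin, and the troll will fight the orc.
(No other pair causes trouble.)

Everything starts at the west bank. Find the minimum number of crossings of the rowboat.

Counting alone: the farmer can take at most 2 across per trip to the east bank, so moving all 8 needs at least 4 loaded trips out, with a return between consecutive ones — at least 7 crossings.
The plan below uses exactly 7 crossings, so it is optimal:
1. Farmer goes to the east bank with the knight and the orc.  [the west bank: the bard, the cleric, the goblin, the paladin, the rogue, the troll | the east bank: the knight, the orc]
2. Farmer goes back to the west bank alone.  [the west bank: the bard, the cleric, the goblin, the paladin, the rogue, the troll | the east bank: the knight, the orc]
3. Farmer goes to the east bank with the cleric and the rogue.  [the west bank: the bard, the goblin, the paladin, the troll | the east bank: the cleric, the knight, the orc, the rogue]
4. Farmer goes back to the west bank alone.  [the west bank: the bard, the goblin, the paladin, the troll | the east bank: the cleric, the knight, the orc, the rogue]
5. Farmer goes to the east bank with the bard and the goblin.  [the west bank: the paladin, the troll | the east bank: the bard, the cleric, the goblin, the knight, the orc, the rogue]
6. Farmer goes back to the west bank alone.  [the west bank: the paladin, the troll | the east bank: the bard, the cleric, the goblin, the knight, the orc, the rogue]
7. Farmer goes to the east bank with the paladin and the troll.  [the west bank: — | the east bank: the bard, the cleric, the goblin, the knight, the orc, the paladin, the rogue, the troll]

7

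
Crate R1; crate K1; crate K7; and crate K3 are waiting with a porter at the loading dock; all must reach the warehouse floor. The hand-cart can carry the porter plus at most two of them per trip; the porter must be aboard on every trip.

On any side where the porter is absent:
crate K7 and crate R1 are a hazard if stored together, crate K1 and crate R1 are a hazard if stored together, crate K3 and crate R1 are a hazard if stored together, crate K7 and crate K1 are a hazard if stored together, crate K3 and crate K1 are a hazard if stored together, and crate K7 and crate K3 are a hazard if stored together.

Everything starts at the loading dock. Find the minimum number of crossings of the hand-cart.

Whatever the first load, the items left behind include a forbidden pair without the porter. No opening move is safe, so no plan exists.

impossible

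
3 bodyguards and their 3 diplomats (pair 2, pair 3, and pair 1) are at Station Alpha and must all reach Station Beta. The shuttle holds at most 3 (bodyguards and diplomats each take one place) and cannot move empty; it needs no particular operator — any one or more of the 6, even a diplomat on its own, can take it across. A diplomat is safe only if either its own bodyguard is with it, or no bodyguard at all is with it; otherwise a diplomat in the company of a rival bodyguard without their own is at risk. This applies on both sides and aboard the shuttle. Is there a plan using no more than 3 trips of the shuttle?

No

Counting alone: each trip to Station Beta takes at most 3 across and each return brings at least 1 back, so after t trips out (and t−1 returns) at most 3t − (t−1) of the 6 are across; that first reaches 6 at t = 3, so at least 5 crossings are needed.
Since 3 < 5, 3 crossings cannot be enough. (The shortest complete plan in fact takes 5:)
1. bodyguard 2 and diplomat 2 cross → Station Beta.
2. bodyguard 2 crosses ← Station Alpha.
3. bodyguard 1, bodyguard 2, and bodyguard 3 cross → Station Beta.
4. diplomat 2 crosses ← Station Alpha.
5. diplomat 1, diplomat 2, and diplomat 3 cross → Station Beta.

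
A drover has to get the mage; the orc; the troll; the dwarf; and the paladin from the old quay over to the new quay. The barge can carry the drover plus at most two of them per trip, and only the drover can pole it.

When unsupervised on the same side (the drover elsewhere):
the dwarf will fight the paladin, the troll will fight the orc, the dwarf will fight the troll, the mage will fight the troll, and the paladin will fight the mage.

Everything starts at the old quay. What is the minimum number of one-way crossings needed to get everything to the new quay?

7

Counting alone: the drover can take at most 2 across per trip to the new quay, so moving all 5 needs at least 3 loaded trips out, with a return between consecutive ones — at least 5 crossings.
The safety rule pushes this higher. Following every safe sequence of crossings, the most of the 5 that can be at the new quay as the barge arrives there on crossing 5 is 4 — never all 5.
So no plan with fewer than 7 crossings exists, and this one achieves 7:
1. Drover goes to the new quay with the paladin and the troll.
2. Drover goes back to the old quay alone.
3. Drover goes to the new quay with the mage.
4. Drover goes back to the old quay with the paladin and the troll.
5. Drover goes to the new quay with the dwarf and the orc.
6. Drover goes back to the old quay alone.
7. Drover goes to the new quay with the paladin and the troll.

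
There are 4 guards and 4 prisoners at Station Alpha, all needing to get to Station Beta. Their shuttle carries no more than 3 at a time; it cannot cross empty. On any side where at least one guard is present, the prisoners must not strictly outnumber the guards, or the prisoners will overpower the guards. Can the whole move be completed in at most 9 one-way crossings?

Yes — this plan uses 9 crossings (≤ 9):
1. 2 prisoners → Station Beta.  (Station Alpha: 4G 2P; Station Beta: 0G 2P)
2. 1 prisoner ← Station Alpha.  (Station Alpha: 4G 3P; Station Beta: 0G 1P)
3. 3 prisoners → Station Beta.  (Station Alpha: 4G 0P; Station Beta: 0G 4P)
4. 1 prisoner ← Station Alpha.  (Station Alpha: 4G 1P; Station Beta: 0G 3P)
5. 3 guards → Station Beta.  (Station Alpha: 1G 1P; Station Beta: 3G 3P)
6. 1 guard and 1 prisoner ← Station Alpha.  (Station Alpha: 2G 2P; Station Beta: 2G 2P)
7. 2 guards → Station Beta.  (Station Alpha: 0G 2P; Station Beta: 4G 2P)
8. 1 prisoner ← Station Alpha.  (Station Alpha: 0G 3P; Station Beta: 4G 1P)
9. 3 prisoners → Station Beta.  (Station Alpha: 0G 0P; Station Beta: 4G 4P)

Yes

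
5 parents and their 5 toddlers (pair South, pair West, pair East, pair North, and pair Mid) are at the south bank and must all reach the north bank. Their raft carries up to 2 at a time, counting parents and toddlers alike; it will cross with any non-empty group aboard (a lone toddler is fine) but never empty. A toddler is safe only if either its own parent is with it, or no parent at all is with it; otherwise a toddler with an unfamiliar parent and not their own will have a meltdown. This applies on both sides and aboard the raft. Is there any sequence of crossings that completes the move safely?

Following every safe sequence of crossings from the start, the most of the 10 that can be at the north bank as the raft arrives there on crossings 1, 3, 5, 7 is 2, 3, 4, 5 respectively; the best ever achieved is 5 of 10.
From crossing 9 on, no configuration arises that was not already reachable earlier: only 82 distinct safe configurations (who is on which side, and where the raft is) can ever be reached, none of them has everyone across, and every continuation just revisits them. So no valid plan exists.

No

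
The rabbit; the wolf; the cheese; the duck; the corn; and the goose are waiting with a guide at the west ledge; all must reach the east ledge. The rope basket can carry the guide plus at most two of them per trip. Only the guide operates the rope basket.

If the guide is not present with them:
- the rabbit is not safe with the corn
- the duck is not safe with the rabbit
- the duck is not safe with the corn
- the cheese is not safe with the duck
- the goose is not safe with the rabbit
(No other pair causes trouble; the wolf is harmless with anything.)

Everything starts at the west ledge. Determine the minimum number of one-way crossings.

Counting alone: the guide can take at most 2 across per trip to the east ledge, so moving all 6 needs at least 3 loaded trips out, with a return between consecutive ones — at least 5 crossings.
The safety rule pushes this higher. Following every safe sequence of crossings, the most of the 6 that can be at the east ledge as the rope basket arrives there on crossings 5, 7 is 4, 5 respectively — never all 6.
So no plan with fewer than 9 crossings exists, and this one achieves 9:
1. Guide goes to the east ledge with the duck and the rabbit.
2. Guide goes back to the west ledge with the rabbit.
3. Guide goes to the east ledge with the rabbit and the wolf.
4. Guide goes back to the west ledge with the rabbit.
5. Guide goes to the east ledge with the cheese and the rabbit.
6. Guide goes back to the west ledge with the duck.
7. Guide goes to the east ledge with the corn and the goose.
8. Guide goes back to the west ledge with the rabbit.
9. Guide goes to the east ledge with the duck and the rabbit.

9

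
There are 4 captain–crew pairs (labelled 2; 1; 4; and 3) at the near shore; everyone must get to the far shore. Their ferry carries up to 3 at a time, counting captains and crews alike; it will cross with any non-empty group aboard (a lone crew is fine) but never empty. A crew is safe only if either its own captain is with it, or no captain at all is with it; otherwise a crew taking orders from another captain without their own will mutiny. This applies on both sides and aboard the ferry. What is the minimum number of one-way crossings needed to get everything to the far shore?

9

Counting alone: each trip to the far shore takes at most 3 across and each return brings at least 1 back, so after t trips out (and t−1 returns) at most 3t − (t−1) of the 8 are across; that first reaches 8 at t = 4, so at least 7 crossings are needed.
The safety rule pushes this higher. Following every safe sequence of crossings, the most of the 8 that can be at the far shore as the ferry arrives there on crossing 7 is 7 — never all 8.
So no plan with fewer than 9 crossings exists, and this one achieves 9:
1. captain 2 and crew 2 cross → the far shore.
2. captain 2 crosses ← the near shore.
3. captain 1, captain 2, and crew 1 cross → the far shore.
4. captain 2 and crew 2 cross ← the near shore.
5. captain 2, captain 3, and captain 4 cross → the far shore.
6. crew 1 crosses ← the near shore.
7. crew 1 and crew 2 cross → the far shore.
8. crew 2 crosses ← the near shore.
9. crew 2, crew 3, and crew 4 cross → the far shore.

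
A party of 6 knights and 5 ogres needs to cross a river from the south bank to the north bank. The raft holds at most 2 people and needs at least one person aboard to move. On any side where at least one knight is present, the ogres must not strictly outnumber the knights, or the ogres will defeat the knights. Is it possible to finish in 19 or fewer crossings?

Yes

Yes — this plan uses 19 crossings (≤ 19):
1. 2 ogres → the north bank.  (the south bank: 6K 3O; the north bank: 0K 2O)
2. 1 ogre ← the south bank.  (the south bank: 6K 4O; the north bank: 0K 1O)
3. 2 ogres → the north bank.  (the south bank: 6K 2O; the north bank: 0K 3O)
4. 1 ogre ← the south bank.  (the south bank: 6K 3O; the north bank: 0K 2O)
5. 2 knights → the north bank.  (the south bank: 4K 3O; the north bank: 2K 2O)
6. 1 ogre ← the south bank.  (the south bank: 4K 4O; the north bank: 2K 1O)
7. 1 knight and 1 ogre → the north bank.  (the south bank: 3K 3O; the north bank: 3K 2O)
8. 1 knight ← the south bank.  (the south bank: 4K 3O; the north bank: 2K 2O)
9. 1 knight and 1 ogre → the north bank.  (the south bank: 3K 2O; the north bank: 3K 3O)
10. 1 ogre ← the south bank.  (the south bank: 3K 3O; the north bank: 3K 2O)
11. 1 knight and 1 ogre → the north bank.  (the south bank: 2K 2O; the north bank: 4K 3O)
12. 1 knight ← the south bank.  (the south bank: 3K 2O; the north bank: 3K 3O)
13. 1 knight and 1 ogre → the north bank.  (the south bank: 2K 1O; the north bank: 4K 4O)
14. 1 ogre ← the south bank.  (the south bank: 2K 2O; the north bank: 4K 3O)
15. 1 knight and 1 ogre → the north bank.  (the south bank: 1K 1O; the north bank: 5K 4O)
16. 1 knight ← the south bank.  (the south bank: 2K 1O; the north bank: 4K 4O)
17. 1 knight and 1 ogre → the north bank.  (the south bank: 1K 0O; the north bank: 5K 5O)
18. 1 ogre ← the south bank.  (the south bank: 1K 1O; the north bank: 5K 4O)
19. 1 knight and 1 ogre → the north bank.  (the south bank: 0K 0O; the north bank: 6K 5O)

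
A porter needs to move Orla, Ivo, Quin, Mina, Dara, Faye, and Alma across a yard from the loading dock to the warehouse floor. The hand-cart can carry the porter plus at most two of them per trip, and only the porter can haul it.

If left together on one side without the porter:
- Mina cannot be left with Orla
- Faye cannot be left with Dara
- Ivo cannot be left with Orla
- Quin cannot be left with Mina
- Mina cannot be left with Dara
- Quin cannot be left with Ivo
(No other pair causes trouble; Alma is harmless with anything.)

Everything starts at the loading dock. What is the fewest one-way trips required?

Whatever the first load, the items left behind include a forbidden pair without the porter. No opening move is safe, so no plan exists.

impossible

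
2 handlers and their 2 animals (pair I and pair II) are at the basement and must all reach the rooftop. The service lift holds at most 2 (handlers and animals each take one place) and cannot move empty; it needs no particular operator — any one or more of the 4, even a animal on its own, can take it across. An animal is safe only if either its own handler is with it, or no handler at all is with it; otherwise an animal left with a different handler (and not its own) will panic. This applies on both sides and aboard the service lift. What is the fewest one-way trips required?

Counting alone: each trip to the rooftop takes at most 2 across and each return brings at least 1 back, so after t trips out (and t−1 returns) at most 2t − (t−1) of the 4 are across; that first reaches 4 at t = 3, so at least 5 crossings are needed.
The plan below uses exactly 5 crossings, so it is optimal:
1. animal I and handler I cross → the rooftop.
2. handler I crosses ← the basement.
3. handler I and handler II cross → the rooftop.
4. handler II crosses ← the basement.
5. animal II and handler II cross → the rooftop.

5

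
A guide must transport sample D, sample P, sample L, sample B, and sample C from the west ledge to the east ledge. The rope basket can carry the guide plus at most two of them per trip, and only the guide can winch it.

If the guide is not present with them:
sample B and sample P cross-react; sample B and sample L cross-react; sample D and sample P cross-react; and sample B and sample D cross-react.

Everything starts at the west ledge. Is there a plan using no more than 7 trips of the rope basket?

Yes — this plan uses 7 crossings (≤ 7):
1. Guide goes to the east ledge with sample B and sample D.  [the west ledge: sample C, sample L, sample P | the east ledge: sample B, sample D]
2. Guide goes back to the west ledge with sample D.  [the west ledge: sample C, sample D, sample L, sample P | the east ledge: sample B]
3. Guide goes to the east ledge with sample D and sample L.  [the west ledge: sample C, sample P | the east ledge: sample B, sample D, sample L]
4. Guide goes back to the west ledge with sample B.  [the west ledge: sample B, sample C, sample P | the east ledge: sample D, sample L]
5. Guide goes to the east ledge with sample C and sample P.  [the west ledge: sample B | the east ledge: sample C, sample D, sample L, sample P]
6. Guide goes back to the west ledge with sample D.  [the west ledge: sample B, sample D | the east ledge: sample C, sample L, sample P]
7. Guide goes to the east ledge with sample B and sample D.  [the west ledge: — | the east ledge: sample B, sample C, sample D, sample L, sample P]

Yes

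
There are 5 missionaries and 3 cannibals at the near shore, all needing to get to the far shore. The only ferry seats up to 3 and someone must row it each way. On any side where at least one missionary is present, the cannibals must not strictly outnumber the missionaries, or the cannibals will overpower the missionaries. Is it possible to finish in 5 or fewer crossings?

Counting alone: each trip to the far shore takes at most 3 across and each return brings at least 1 back, so after t trips out (and t−1 returns) at most 3t − (t−1) of the 8 are across; that first reaches 8 at t = 4, so at least 7 crossings are needed.
Since 5 < 7, 5 crossings cannot be enough. (The shortest complete plan in fact takes 7:)
1. 2 cannibals → the far shore.  (the near shore: 5M 1C; the far shore: 0M 2C)
2. 1 cannibal ← the near shore.  (the near shore: 5M 2C; the far shore: 0M 1C)
3. 2 missionaries and 1 cannibal → the far shore.  (the near shore: 3M 1C; the far shore: 2M 2C)
4. 1 cannibal ← the near shore.  (the near shore: 3M 2C; the far shore: 2M 1C)
5. 1 missionary and 2 cannibals → the far shore.  (the near shore: 2M 0C; the far shore: 3M 3C)
6. 1 cannibal ← the near shore.  (the near shore: 2M 1C; the far shore: 3M 2C)
7. 2 missionaries and 1 cannibal → the far shore.  (the near shore: 0M 0C; the far shore: 5M 3C)

No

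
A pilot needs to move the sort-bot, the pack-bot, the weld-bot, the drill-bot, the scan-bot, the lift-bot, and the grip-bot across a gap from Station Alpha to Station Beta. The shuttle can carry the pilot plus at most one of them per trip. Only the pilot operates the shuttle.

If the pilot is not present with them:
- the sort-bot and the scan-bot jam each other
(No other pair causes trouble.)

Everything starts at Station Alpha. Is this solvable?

Yes

1. Pilot goes to Station Beta with the sort-bot.  [Station Alpha: the drill-bot, the grip-bot, the lift-bot, the pack-bot, the scan-bot, the weld-bot | Station Beta: the sort-bot]
2. Pilot goes back to Station Alpha alone.  [Station Alpha: the drill-bot, the grip-bot, the lift-bot, the pack-bot, the scan-bot, the weld-bot | Station Beta: the sort-bot]
3. Pilot goes to Station Beta with the pack-bot.  [Station Alpha: the drill-bot, the grip-bot, the lift-bot, the scan-bot, the weld-bot | Station Beta: the pack-bot, the sort-bot]
4. Pilot goes back to Station Alpha alone.  [Station Alpha: the drill-bot, the grip-bot, the lift-bot, the scan-bot, the weld-bot | Station Beta: the pack-bot, the sort-bot]
5. Pilot goes to Station Beta with the weld-bot.  [Station Alpha: the drill-bot, the grip-bot, the lift-bot, the scan-bot | Station Beta: the pack-bot, the sort-bot, the weld-bot]
6. Pilot goes back to Station Alpha alone.  [Station Alpha: the drill-bot, the grip-bot, the lift-bot, the scan-bot | Station Beta: the pack-bot, the sort-bot, the weld-bot]
7. Pilot goes to Station Beta with the drill-bot.  [Station Alpha: the grip-bot, the lift-bot, the scan-bot | Station Beta: the drill-bot, the pack-bot, the sort-bot, the weld-bot]
8. Pilot goes back to Station Alpha alone.  [Station Alpha: the grip-bot, the lift-bot, the scan-bot | Station Beta: the drill-bot, the pack-bot, the sort-bot, the weld-bot]
9. Pilot goes to Station Beta with the lift-bot.  [Station Alpha: the grip-bot, the scan-bot | Station Beta: the drill-bot, the lift-bot, the pack-bot, the sort-bot, the weld-bot]
10. Pilot goes back to Station Alpha alone.  [Station Alpha: the grip-bot, the scan-bot | Station Beta: the drill-bot, the lift-bot, the pack-bot, the sort-bot, the weld-bot]
11. Pilot goes to Station Beta with the grip-bot.  [Station Alpha: the scan-bot | Station Beta: the drill-bot, the grip-bot, the lift-bot, the pack-bot, the sort-bot, the weld-bot]
12. Pilot goes back to Station Alpha alone.  [Station Alpha: the scan-bot | Station Beta: the drill-bot, the grip-bot, the lift-bot, the pack-bot, the sort-bot, the weld-bot]
13. Pilot goes to Station Beta with the scan-bot.  [Station Alpha: — | Station Beta: the drill-bot, the grip-bot, the lift-bot, the pack-bot, the scan-bot, the sort-bot, the weld-bot]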